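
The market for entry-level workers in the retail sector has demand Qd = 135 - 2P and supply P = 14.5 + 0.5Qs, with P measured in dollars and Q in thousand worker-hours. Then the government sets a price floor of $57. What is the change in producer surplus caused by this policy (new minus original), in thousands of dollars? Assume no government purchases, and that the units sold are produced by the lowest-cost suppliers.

80

Rearranging supply gives Qs = 2P - 29. Equilibrium: 135 - 2P = 2P - 29, so 164 = 4P and P* = 41, Q* = 53.
Because the floor (57) lies above the market-clearing price, it is binding.
At P = 57: Qd = 135 - 2·57 = 21 and Qs = 2·57 - 29 = 85.
Producer surplus without the control is ½ · (41 - 14.5) · 53 = 702.25.
With the floor, 21 units are sold at 57. The supply price at Q = 21 is 25, so PS = ½ · [(57 - 14.5) + (57 - 25)] · 21 = 782.25.
Change in producer surplus = 782.25 - 702.25 = 80.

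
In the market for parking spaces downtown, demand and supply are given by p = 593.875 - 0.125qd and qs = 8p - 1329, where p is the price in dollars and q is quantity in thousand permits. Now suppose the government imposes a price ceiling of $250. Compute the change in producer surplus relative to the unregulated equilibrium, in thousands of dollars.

Rearranging demand gives qd = 4751 - 8p. Equilibrium: 4751 - 8p = 8p - 1329, so 6080 = 16p and p* = 380, q* = 1711.
The ceiling of 250 is below the equilibrium price 380, so it binds.
At p = 250: qd = 4751 - 8·250 = 2751 and qs = 8·250 - 1329 = 671.
Producer surplus without the control is ½ · (380 - 166.125) · 1711 = 182970.0625.
With the ceiling, producers sell 671 units at 250, so PS = ½ · (250 - 166.125) · 671 = 28140.0625.
Change in producer surplus = 28140.0625 - 182970.0625 = -154830.

-154830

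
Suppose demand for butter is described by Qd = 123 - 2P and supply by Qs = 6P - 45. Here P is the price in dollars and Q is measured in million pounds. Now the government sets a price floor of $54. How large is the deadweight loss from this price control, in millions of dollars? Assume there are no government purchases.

Without the control the market clears where 123 - 2P = 6P - 45, i.e. P* = 21 and Q* = 81.
The floor of 54 is above the equilibrium price 21, so it binds.
At P = 54: Qd = 123 - 2·54 = 15 and Qs = 6·54 - 45 = 279.
Quantity traded falls to 15. At Q = 15 the demand price is (123 - 15)/2 = 54 and the supply price is (45 + 15)/6 = 10.
Deadweight loss = ½ · (54 - 10) · (81 - 15) = ½ · 44 · 66 = 1452.

1452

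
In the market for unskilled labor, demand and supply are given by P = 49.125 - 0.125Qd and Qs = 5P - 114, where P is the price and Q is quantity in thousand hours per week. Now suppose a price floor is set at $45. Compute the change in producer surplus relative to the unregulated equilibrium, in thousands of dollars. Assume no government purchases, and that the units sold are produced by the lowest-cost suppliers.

Rearranging demand gives Qd = 393 - 8P. In a free market, 393 - 8P = 5P - 114 gives the equilibrium P* = 39, Q* = 81.
The floor of 45 is above the equilibrium price 39, so it binds.
At P = 45: Qd = 393 - 8·45 = 33 and Qs = 5·45 - 114 = 111.
Producer surplus without the control is ½ · (39 - 22.8) · 81 = 656.1.
With the floor, 33 units are sold at 45. The supply price at Q = 33 is 29.4, so PS = ½ · [(45 - 22.8) + (45 - 29.4)] · 33 = 623.7.
Change in producer surplus = 623.7 - 656.1 = -32.4.

-32.4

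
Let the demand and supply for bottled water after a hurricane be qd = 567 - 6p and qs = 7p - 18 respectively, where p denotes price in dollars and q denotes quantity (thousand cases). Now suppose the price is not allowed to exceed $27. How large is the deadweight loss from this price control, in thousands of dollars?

Equilibrium: 567 - 6p = 7p - 18, so 585 = 13p and p* = 45, q* = 297.
Because the ceiling (27) lies below the market-clearing price, it is binding.
At p = 27: qd = 567 - 6·27 = 405 and qs = 7·27 - 18 = 171.
Quantity traded falls to 171. At q = 171 the demand price is (567 - 171)/6 = 66 and the supply price is (18 + 171)/7 = 27.
Deadweight loss = ½ · (66 - 27) · (297 - 171) = ½ · 39 · 126 = 2457.

2457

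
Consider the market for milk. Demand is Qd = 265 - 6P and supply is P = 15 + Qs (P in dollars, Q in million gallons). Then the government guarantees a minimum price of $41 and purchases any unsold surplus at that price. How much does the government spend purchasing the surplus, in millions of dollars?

Rearranging supply gives Qs = P - 15. Without the control the market clears where 265 - 6P = P - 15, i.e. P* = 40 and Q* = 25.
Because the floor (41) lies above the market-clearing price, it is binding.
At P = 41: Qd = 265 - 6·41 = 19 and Qs = 41 - 15 = 26.
Surplus = Qs - Qd = 7.
Government expenditure = surplus × support price = 7 × 41 = 287.

287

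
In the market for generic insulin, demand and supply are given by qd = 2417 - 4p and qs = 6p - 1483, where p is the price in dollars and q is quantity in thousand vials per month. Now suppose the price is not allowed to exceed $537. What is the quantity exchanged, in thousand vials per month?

857

In a free market, 2417 - 4p = 6p - 1483 gives the equilibrium p* = 390, q* = 857.
Since 537 is above p* = 390, the ceiling does not bind and the free-market outcome prevails.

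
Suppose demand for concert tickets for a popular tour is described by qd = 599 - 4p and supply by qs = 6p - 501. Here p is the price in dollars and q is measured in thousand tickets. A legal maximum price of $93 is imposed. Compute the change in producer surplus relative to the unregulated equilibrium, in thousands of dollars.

Setting quantity demanded equal to quantity supplied, 599 - 4p = 6p - 501, gives p* = 110 and q* = 159.
Since 93 < 110, the ceiling is binding.
At p = 93: qd = 599 - 4·93 = 227 and qs = 6·93 - 501 = 57.
Producer surplus without the control is ½ · (110 - 83.5) · 159 = 2106.75.
With the ceiling, producers sell 57 units at 93, so PS = ½ · (93 - 83.5) · 57 = 270.75.
Change in producer surplus = 270.75 - 2106.75 = -1836.

-1836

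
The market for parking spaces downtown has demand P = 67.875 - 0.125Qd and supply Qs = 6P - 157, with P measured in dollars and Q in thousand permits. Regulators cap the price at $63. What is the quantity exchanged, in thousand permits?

Rearranging demand gives Qd = 543 - 8P. Without the control the market clears where 543 - 8P = 6P - 157, i.e. P* = 50 and Q* = 143.
The ceiling of 63 is above the equilibrium price 50, so it is not binding; the market clears at P* = 50, Q* = 143.

143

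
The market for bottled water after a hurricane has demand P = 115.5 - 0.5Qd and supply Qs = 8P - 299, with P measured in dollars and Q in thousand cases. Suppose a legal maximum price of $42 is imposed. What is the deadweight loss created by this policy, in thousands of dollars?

2420

Rearranging demand gives Qd = 231 - 2P. Without the control the market clears where 231 - 2P = 8P - 299, i.e. P* = 53 and Q* = 125.
Because the ceiling (42) lies below the market-clearing price, it is binding.
At P = 42: Qd = 231 - 2·42 = 147 and Qs = 8·42 - 299 = 37.
Quantity traded falls to 37. At Q = 37 the demand price is (231 - 37)/2 = 97 and the supply price is (299 + 37)/8 = 42.
Deadweight loss = ½ · (97 - 42) · (125 - 37) = ½ · 55 · 88 = 2420.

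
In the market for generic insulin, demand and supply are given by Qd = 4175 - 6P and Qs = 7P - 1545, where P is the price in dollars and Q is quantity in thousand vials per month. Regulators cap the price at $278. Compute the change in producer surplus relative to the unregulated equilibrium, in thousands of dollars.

-156816

Without the control the market clears where 4175 - 6P = 7P - 1545, i.e. P* = 440 and Q* = 1535.
Because the ceiling (278) lies below the market-clearing price, it is binding.
At P = 278: Qd = 4175 - 6·278 = 2507 and Qs = 7·278 - 1545 = 401.
Producer surplus without the control is ½ · (440 - 1545/7) · 1535 = 2356225/14.
With the ceiling, producers sell 401 units at 278, so PS = ½ · (278 - 1545/7) · 401 = 160801/14.
Change in producer surplus = 160801/14 - 2356225/14 = -156816.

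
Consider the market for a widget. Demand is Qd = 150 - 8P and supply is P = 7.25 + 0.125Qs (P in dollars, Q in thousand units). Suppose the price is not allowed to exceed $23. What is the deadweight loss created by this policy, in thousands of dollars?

Rearranging supply gives Qs = 8P - 58. Setting quantity demanded equal to quantity supplied, 150 - 8P = 8P - 58, gives P* = 13 and Q* = 46.
The ceiling of 23 is above the equilibrium price 13, so it is not binding; the market clears at P* = 13, Q* = 46.
Since the control does not bind, no trades are prevented and deadweight loss is zero.

0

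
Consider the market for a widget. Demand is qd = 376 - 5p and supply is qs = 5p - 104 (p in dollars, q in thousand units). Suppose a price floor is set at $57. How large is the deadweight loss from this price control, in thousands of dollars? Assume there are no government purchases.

405

Without the control the market clears where 376 - 5p = 5p - 104, i.e. p* = 48 and q* = 136.
Because the floor (57) lies above the market-clearing price, it is binding.
At p = 57: qd = 376 - 5·57 = 91 and qs = 5·57 - 104 = 181.
Quantity traded falls to 91. At q = 91 the demand price is (376 - 91)/5 = 57 and the supply price is (104 + 91)/5 = 39.
Deadweight loss = ½ · (57 - 39) · (136 - 91) = ½ · 18 · 45 = 405.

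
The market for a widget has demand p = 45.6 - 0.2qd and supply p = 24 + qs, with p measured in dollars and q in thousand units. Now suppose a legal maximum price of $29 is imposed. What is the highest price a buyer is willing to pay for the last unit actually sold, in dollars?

44.6

Rearranging demand gives qd = 228 - 5p; rearranging supply gives qs = p - 24. Equilibrium: 228 - 5p = p - 24, so 252 = 6p and p* = 42, q* = 18.
Because the ceiling (29) lies below the market-clearing price, it is binding.
At p = 29: qd = 228 - 5·29 = 83 and qs = 29 - 24 = 5.
Only 5 units reach the market. On the demand curve, the marginal buyer's willingness to pay at q = 5 is (228 - 5)/5 = 44.6.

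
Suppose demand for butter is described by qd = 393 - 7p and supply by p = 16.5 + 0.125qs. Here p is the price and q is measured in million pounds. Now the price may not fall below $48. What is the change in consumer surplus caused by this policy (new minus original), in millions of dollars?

-1332.5

Rearranging supply gives qs = 8p - 132. Equilibrium: 393 - 7p = 8p - 132, so 525 = 15p and p* = 35, q* = 148.
Since 48 > 35, the floor is binding.
At p = 48: qd = 393 - 7·48 = 57 and qs = 8·48 - 132 = 252.
Consumer surplus without the control is ½ · (393/7 - 35) · 148 = 10952/7.
With the floor, consumers buy 57 units at 48, so CS = ½ · (393/7 - 48) · 57 = 3249/14.
Change in consumer surplus = 3249/14 - 10952/7 = -1332.5.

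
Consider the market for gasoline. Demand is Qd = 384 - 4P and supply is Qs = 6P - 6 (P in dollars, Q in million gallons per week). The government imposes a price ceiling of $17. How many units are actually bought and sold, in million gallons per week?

96

Without the control the market clears where 384 - 4P = 6P - 6, i.e. P* = 39 and Q* = 228.
Because the ceiling (17) lies below the market-clearing price, it is binding.
At P = 17: Qd = 384 - 4·17 = 316 and Qs = 6·17 - 6 = 96.
The quantity actually transacted is the short side, supply: 96.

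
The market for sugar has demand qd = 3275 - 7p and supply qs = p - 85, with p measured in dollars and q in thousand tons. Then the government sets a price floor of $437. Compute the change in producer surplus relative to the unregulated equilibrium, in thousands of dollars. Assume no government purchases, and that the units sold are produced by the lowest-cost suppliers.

Equilibrium: 3275 - 7p = p - 85, so 3360 = 8p and p* = 420, q* = 335.
The floor of 437 is above the equilibrium price 420, so it binds.
At p = 437: qd = 3275 - 7·437 = 216 and qs = 437 - 85 = 352.
Producer surplus without the control is ½ · (420 - 85) · 335 = 56112.5.
With the floor, 216 units are sold at 437. The supply price at q = 216 is 301, so PS = ½ · [(437 - 85) + (437 - 301)] · 216 = 52704.
Change in producer surplus = 52704 - 56112.5 = -3408.5.

-3408.5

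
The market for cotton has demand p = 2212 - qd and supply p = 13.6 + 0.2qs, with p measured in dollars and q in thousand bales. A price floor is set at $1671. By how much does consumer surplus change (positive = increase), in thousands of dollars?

-1531771.5

Rearranging demand gives qd = 2212 - p; rearranging supply gives qs = 5p - 68. Without the control the market clears where 2212 - p = 5p - 68, i.e. p* = 380 and q* = 1832.
Because the floor (1671) lies above the market-clearing price, it is binding.
At p = 1671: qd = 2212 - 1671 = 541 and qs = 5·1671 - 68 = 8287.
Consumer surplus without the control is ½ · (2212 - 380) · 1832 = 1678112.
With the floor, consumers buy 541 units at 1671, so CS = ½ · (2212 - 1671) · 541 = 146340.5.
Change in consumer surplus = 146340.5 - 1678112 = -1531771.5.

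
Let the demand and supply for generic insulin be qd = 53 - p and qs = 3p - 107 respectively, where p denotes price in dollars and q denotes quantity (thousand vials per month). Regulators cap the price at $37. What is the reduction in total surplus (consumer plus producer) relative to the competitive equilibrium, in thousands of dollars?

54

In a free market, 53 - p = 3p - 107 gives the equilibrium p* = 40, q* = 13.
Since 37 < 40, the ceiling is binding.
At p = 37: qd = 53 - 37 = 16 and qs = 3·37 - 107 = 4.
Quantity traded falls to 4. At q = 4 the demand price is 53 - 4 = 49 and the supply price is (107 + 4)/3 = 37.
Deadweight loss = ½ · (49 - 37) · (13 - 4) = ½ · 12 · 9 = 54.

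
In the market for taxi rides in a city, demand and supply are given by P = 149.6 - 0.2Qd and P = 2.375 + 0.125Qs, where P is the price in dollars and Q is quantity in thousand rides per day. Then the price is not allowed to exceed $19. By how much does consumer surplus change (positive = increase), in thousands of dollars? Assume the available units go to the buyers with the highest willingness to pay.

-4920

Rearranging demand gives Qd = 748 - 5P; rearranging supply gives Qs = 8P - 19. Setting quantity demanded equal to quantity supplied, 748 - 5P = 8P - 19, gives P* = 59 and Q* = 453.
Because the ceiling (19) lies below the market-clearing price, it is binding.
At P = 19: Qd = 748 - 5·19 = 653 and Qs = 8·19 - 19 = 133.
Consumer surplus without the control is ½ · (149.6 - 59) · 453 = 20520.9.
With the ceiling, 133 units are sold at 19 (assume they go to the highest-value buyers). The demand price at Q = 133 is 123, so CS = ½ · [(149.6 - 19) + (123 - 19)] · 133 = 15600.9.
Change in consumer surplus = 15600.9 - 20520.9 = -4920.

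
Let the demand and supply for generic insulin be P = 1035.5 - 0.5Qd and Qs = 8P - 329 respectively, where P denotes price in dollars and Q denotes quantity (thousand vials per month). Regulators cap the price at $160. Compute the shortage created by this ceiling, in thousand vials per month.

Rearranging demand gives Qd = 2071 - 2P. In a free market, 2071 - 2P = 8P - 329 gives the equilibrium P* = 240, Q* = 1591.
Because the ceiling (160) lies below the market-clearing price, it is binding.
At P = 160: Qd = 2071 - 2·160 = 1751 and Qs = 8·160 - 329 = 951.
Shortage = Qd - Qs = 1751 - 951 = 800.

800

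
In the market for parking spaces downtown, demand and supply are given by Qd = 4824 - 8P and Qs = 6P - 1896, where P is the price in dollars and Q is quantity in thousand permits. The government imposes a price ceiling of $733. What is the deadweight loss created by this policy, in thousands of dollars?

0

In a free market, 4824 - 8P = 6P - 1896 gives the equilibrium P* = 480, Q* = 984.
The ceiling of 733 is above the equilibrium price 480, so it is not binding; the market clears at P* = 480, Q* = 984.
Since the control does not bind, no trades are prevented and deadweight loss is zero.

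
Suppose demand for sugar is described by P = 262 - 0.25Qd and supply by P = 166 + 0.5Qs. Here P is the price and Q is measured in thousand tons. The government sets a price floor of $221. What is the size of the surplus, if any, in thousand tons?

Rearranging demand gives Qd = 1048 - 4P; rearranging supply gives Qs = 2P - 332. Equilibrium: 1048 - 4P = 2P - 332, so 1380 = 6P and P* = 230, Q* = 128.
Since 221 is below P* = 230, the floor does not bind and the free-market outcome prevails.
Since the control does not bind, there is no surplus.

0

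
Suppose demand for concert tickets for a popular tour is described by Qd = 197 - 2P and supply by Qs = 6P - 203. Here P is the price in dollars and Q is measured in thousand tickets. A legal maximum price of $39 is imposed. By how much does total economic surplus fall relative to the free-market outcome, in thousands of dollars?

1452

Without the control the market clears where 197 - 2P = 6P - 203, i.e. P* = 50 and Q* = 97.
The ceiling of 39 is below the equilibrium price 50, so it binds.
At P = 39: Qd = 197 - 2·39 = 119 and Qs = 6·39 - 203 = 31.
Quantity traded falls to 31. At Q = 31 the demand price is (197 - 31)/2 = 83 and the supply price is (203 + 31)/6 = 39.
Deadweight loss = ½ · (83 - 39) · (97 - 31) = ½ · 44 · 66 = 1452.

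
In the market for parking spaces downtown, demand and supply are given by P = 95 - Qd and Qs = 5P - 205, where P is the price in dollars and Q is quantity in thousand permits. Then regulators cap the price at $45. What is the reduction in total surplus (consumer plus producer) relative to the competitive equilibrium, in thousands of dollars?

Rearranging demand gives Qd = 95 - P. Setting quantity demanded equal to quantity supplied, 95 - P = 5P - 205, gives P* = 50 and Q* = 45.
Because the ceiling (45) lies below the market-clearing price, it is binding.
At P = 45: Qd = 95 - 45 = 50 and Qs = 5·45 - 205 = 20.
Quantity traded falls to 20. At Q = 20 the demand price is 95 - 20 = 75 and the supply price is (205 + 20)/5 = 45.
Deadweight loss = ½ · (75 - 45) · (45 - 20) = ½ · 30 · 25 = 375.

375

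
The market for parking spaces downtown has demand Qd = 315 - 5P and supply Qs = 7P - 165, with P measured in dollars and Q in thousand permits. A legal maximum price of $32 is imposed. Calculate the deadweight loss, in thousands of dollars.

Without the control the market clears where 315 - 5P = 7P - 165, i.e. P* = 40 and Q* = 115.
Since 32 < 40, the ceiling is binding.
At P = 32: Qd = 315 - 5·32 = 155 and Qs = 7·32 - 165 = 59.
Quantity traded falls to 59. At Q = 59 the demand price is (315 - 59)/5 = 51.2 and the supply price is (165 + 59)/7 = 32.
Deadweight loss = ½ · (51.2 - 32) · (115 - 59) = ½ · 19.2 · 56 = 537.6.

537.6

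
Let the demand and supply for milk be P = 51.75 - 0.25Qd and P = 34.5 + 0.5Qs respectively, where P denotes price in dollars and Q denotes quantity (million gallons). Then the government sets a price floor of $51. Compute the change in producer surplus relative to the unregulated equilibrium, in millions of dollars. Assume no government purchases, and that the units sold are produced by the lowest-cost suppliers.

-85

Rearranging demand gives Qd = 207 - 4P; rearranging supply gives Qs = 2P - 69. Setting quantity demanded equal to quantity supplied, 207 - 4P = 2P - 69, gives P* = 46 and Q* = 23.
Because the floor (51) lies above the market-clearing price, it is binding.
At P = 51: Qd = 207 - 4·51 = 3 and Qs = 2·51 - 69 = 33.
Producer surplus without the control is ½ · (46 - 34.5) · 23 = 132.25.
With the floor, 3 units are sold at 51. The supply price at Q = 3 is 36, so PS = ½ · [(51 - 34.5) + (51 - 36)] · 3 = 47.25.
Change in producer surplus = 47.25 - 132.25 = -85.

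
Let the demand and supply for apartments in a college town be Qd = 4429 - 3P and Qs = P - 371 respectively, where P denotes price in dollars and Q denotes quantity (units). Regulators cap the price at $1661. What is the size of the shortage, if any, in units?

Setting quantity demanded equal to quantity supplied, 4429 - 3P = P - 371, gives P* = 1200 and Q* = 829.
Since 1661 is above P* = 1200, the ceiling does not bind and the free-market outcome prevails.
Since the control does not bind, there is no shortage.

0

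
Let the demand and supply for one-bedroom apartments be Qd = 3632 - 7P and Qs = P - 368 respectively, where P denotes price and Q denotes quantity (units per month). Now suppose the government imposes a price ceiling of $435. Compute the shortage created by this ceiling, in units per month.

Setting quantity demanded equal to quantity supplied, 3632 - 7P = P - 368, gives P* = 500 and Q* = 132.
The ceiling of 435 is below the equilibrium price 500, so it binds.
At P = 435: Qd = 3632 - 7·435 = 587 and Qs = 435 - 368 = 67.
Shortage = Qd - Qs = 587 - 67 = 520.

520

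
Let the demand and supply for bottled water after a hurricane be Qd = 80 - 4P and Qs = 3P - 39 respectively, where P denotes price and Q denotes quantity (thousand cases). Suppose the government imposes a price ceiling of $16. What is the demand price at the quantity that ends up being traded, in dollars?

Equilibrium: 80 - 4P = 3P - 39, so 119 = 7P and P* = 17, Q* = 12.
The ceiling of 16 is below the equilibrium price 17, so it binds.
At P = 16: Qd = 80 - 4·16 = 16 and Qs = 3·16 - 39 = 9.
Only 9 units reach the market. On the demand curve, the marginal buyer's willingness to pay at Q = 9 is (80 - 9)/4 = 17.75.

17.75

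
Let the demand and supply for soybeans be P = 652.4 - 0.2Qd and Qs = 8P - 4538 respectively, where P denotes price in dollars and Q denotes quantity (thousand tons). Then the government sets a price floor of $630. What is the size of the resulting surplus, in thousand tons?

Rearranging demand gives Qd = 3262 - 5P. Without the control the market clears where 3262 - 5P = 8P - 4538, i.e. P* = 600 and Q* = 262.
Because the floor (630) lies above the market-clearing price, it is binding.
At P = 630: Qd = 3262 - 5·630 = 112 and Qs = 8·630 - 4538 = 502.
Surplus = Qs - Qd = 502 - 112 = 390.

390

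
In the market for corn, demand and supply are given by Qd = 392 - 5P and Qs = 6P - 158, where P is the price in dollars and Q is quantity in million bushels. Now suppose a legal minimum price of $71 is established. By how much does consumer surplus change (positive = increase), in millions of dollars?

-1879.5

In a free market, 392 - 5P = 6P - 158 gives the equilibrium P* = 50, Q* = 142.
The floor of 71 is above the equilibrium price 50, so it binds.
At P = 71: Qd = 392 - 5·71 = 37 and Qs = 6·71 - 158 = 268.
Consumer surplus without the control is ½ · (78.4 - 50) · 142 = 2016.4.
With the floor, consumers buy 37 units at 71, so CS = ½ · (78.4 - 71) · 37 = 136.9.
Change in consumer surplus = 136.9 - 2016.4 = -1879.5.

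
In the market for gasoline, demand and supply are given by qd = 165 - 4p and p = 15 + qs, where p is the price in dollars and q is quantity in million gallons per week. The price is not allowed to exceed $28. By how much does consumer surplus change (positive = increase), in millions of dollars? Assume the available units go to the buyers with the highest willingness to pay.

96

Rearranging supply gives qs = p - 15. Setting quantity demanded equal to quantity supplied, 165 - 4p = p - 15, gives p* = 36 and q* = 21.
The ceiling of 28 is below the equilibrium price 36, so it binds.
At p = 28: qd = 165 - 4·28 = 53 and qs = 28 - 15 = 13.
Consumer surplus without the control is ½ · (41.25 - 36) · 21 = 55.125.
With the ceiling, 13 units are sold at 28 (assume they go to the highest-value buyers). The demand price at q = 13 is 38, so CS = ½ · [(41.25 - 28) + (38 - 28)] · 13 = 151.125.
Change in consumer surplus = 151.125 - 55.125 = 96.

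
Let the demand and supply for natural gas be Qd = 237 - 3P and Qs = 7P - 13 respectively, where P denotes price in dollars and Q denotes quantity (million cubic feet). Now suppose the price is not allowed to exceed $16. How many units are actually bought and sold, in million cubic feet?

In a free market, 237 - 3P = 7P - 13 gives the equilibrium P* = 25, Q* = 162.
Since 16 < 25, the ceiling is binding.
At P = 16: Qd = 237 - 3·16 = 189 and Qs = 7·16 - 13 = 99.
The quantity actually transacted is the short side, supply: 99.

99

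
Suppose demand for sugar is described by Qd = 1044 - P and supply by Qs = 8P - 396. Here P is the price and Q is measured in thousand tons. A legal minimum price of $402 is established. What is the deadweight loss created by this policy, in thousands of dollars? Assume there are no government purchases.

Equilibrium: 1044 - P = 8P - 396, so 1440 = 9P and P* = 160, Q* = 884.
The floor of 402 is above the equilibrium price 160, so it binds.
At P = 402: Qd = 1044 - 402 = 642 and Qs = 8·402 - 396 = 2820.
Quantity traded falls to 642. At Q = 642 the demand price is 1044 - 642 = 402 and the supply price is (396 + 642)/8 = 129.75.
Deadweight loss = ½ · (402 - 129.75) · (884 - 642) = ½ · 272.25 · 242 = 32942.25.

32942.25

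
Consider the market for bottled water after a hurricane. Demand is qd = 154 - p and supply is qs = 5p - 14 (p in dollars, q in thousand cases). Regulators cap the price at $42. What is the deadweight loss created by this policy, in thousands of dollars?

In a free market, 154 - p = 5p - 14 gives the equilibrium p* = 28, q* = 126.
The ceiling of 42 is above the equilibrium price 28, so it is not binding; the market clears at p* = 28, q* = 126.
Since the control does not bind, no trades are prevented and deadweight loss is zero.

0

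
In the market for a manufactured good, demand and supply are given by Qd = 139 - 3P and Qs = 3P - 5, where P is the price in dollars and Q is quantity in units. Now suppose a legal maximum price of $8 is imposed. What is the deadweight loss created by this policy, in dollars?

Equilibrium: 139 - 3P = 3P - 5, so 144 = 6P and P* = 24, Q* = 67.
Because the ceiling (8) lies below the market-clearing price, it is binding.
At P = 8: Qd = 139 - 3·8 = 115 and Qs = 3·8 - 5 = 19.
Quantity traded falls to 19. At Q = 19 the demand price is (139 - 19)/3 = 40 and the supply price is (5 + 19)/3 = 8.
Deadweight loss = ½ · (40 - 8) · (67 - 19) = ½ · 32 · 48 = 768.

768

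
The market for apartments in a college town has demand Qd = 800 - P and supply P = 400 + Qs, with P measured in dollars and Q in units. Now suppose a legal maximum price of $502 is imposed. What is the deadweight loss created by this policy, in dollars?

Rearranging supply gives Qs = P - 400. Setting quantity demanded equal to quantity supplied, 800 - P = P - 400, gives P* = 600 and Q* = 200.
Since 502 < 600, the ceiling is binding.
At P = 502: Qd = 800 - 502 = 298 and Qs = 502 - 400 = 102.
Quantity traded falls to 102. At Q = 102 the demand price is 800 - 102 = 698 and the supply price is 400 + 102 = 502.
Deadweight loss = ½ · (698 - 502) · (200 - 102) = ½ · 196 · 98 = 9604.

9604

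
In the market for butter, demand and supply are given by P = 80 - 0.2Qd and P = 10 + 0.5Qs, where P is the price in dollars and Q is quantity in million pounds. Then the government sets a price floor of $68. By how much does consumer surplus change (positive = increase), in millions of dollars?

Rearranging demand gives Qd = 400 - 5P; rearranging supply gives Qs = 2P - 20. Setting quantity demanded equal to quantity supplied, 400 - 5P = 2P - 20, gives P* = 60 and Q* = 100.
Since 68 > 60, the floor is binding.
At P = 68: Qd = 400 - 5·68 = 60 and Qs = 2·68 - 20 = 116.
Consumer surplus without the control is ½ · (80 - 60) · 100 = 1000.
With the floor, consumers buy 60 units at 68, so CS = ½ · (80 - 68) · 60 = 360.
Change in consumer surplus = 360 - 1000 = -640.

-640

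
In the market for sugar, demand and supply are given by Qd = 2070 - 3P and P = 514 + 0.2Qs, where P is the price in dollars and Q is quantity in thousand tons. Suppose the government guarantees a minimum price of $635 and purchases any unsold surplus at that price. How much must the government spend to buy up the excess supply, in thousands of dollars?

Rearranging supply gives Qs = 5P - 2570. In a free market, 2070 - 3P = 5P - 2570 gives the equilibrium P* = 580, Q* = 330.
Because the floor (635) lies above the market-clearing price, it is binding.
At P = 635: Qd = 2070 - 3·635 = 165 and Qs = 5·635 - 2570 = 605.
Surplus = Qs - Qd = 440.
Government expenditure = surplus × support price = 440 × 635 = 279400.

279400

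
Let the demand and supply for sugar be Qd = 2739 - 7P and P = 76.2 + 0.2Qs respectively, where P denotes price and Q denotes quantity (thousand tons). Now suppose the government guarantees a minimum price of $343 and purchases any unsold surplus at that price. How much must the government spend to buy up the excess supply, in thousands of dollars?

341628

Rearranging supply gives Qs = 5P - 381. Without the control the market clears where 2739 - 7P = 5P - 381, i.e. P* = 260 and Q* = 919.
The floor of 343 is above the equilibrium price 260, so it binds.
At P = 343: Qd = 2739 - 7·343 = 338 and Qs = 5·343 - 381 = 1334.
Surplus = Qs - Qd = 996.
Government expenditure = surplus × support price = 996 × 343 = 341628.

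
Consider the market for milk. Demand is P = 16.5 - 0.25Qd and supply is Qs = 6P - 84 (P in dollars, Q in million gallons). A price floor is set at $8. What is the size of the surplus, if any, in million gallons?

0

Rearranging demand gives Qd = 66 - 4P. Without the control the market clears where 66 - 4P = 6P - 84, i.e. P* = 15 and Q* = 6.
The floor of 8 is below the equilibrium price 15, so it is not binding; the market clears at P* = 15, Q* = 6.
Since the control does not bind, there is no surplus.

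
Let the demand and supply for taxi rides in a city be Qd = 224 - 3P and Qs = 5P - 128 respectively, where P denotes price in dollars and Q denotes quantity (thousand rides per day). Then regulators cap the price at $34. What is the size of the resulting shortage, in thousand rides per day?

Setting quantity demanded equal to quantity supplied, 224 - 3P = 5P - 128, gives P* = 44 and Q* = 92.
The ceiling of 34 is below the equilibrium price 44, so it binds.
At P = 34: Qd = 224 - 3·34 = 122 and Qs = 5·34 - 128 = 42.
Shortage = Qd - Qs = 122 - 42 = 80.

80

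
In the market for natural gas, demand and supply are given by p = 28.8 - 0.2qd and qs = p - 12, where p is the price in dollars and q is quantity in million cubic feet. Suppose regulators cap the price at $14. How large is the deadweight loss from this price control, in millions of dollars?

Rearranging demand gives qd = 144 - 5p. Equilibrium: 144 - 5p = p - 12, so 156 = 6p and p* = 26, q* = 14.
Since 14 < 26, the ceiling is binding.
At p = 14: qd = 144 - 5·14 = 74 and qs = 14 - 12 = 2.
Quantity traded falls to 2. At q = 2 the demand price is (144 - 2)/5 = 28.4 and the supply price is 12 + 2 = 14.
Deadweight loss = ½ · (28.4 - 14) · (14 - 2) = ½ · 14.4 · 12 = 86.4.

86.4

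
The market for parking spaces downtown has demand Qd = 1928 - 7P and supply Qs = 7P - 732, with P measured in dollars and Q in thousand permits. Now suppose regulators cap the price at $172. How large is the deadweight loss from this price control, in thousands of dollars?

2268

Without the control the market clears where 1928 - 7P = 7P - 732, i.e. P* = 190 and Q* = 598.
Because the ceiling (172) lies below the market-clearing price, it is binding.
At P = 172: Qd = 1928 - 7·172 = 724 and Qs = 7·172 - 732 = 472.
Quantity traded falls to 472. At Q = 472 the demand price is (1928 - 472)/7 = 208 and the supply price is (732 + 472)/7 = 172.
Deadweight loss = ½ · (208 - 172) · (598 - 472) = ½ · 36 · 126 = 2268.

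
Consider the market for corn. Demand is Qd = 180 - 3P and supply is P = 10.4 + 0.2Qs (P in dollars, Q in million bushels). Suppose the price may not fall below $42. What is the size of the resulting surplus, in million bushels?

104

Rearranging supply gives Qs = 5P - 52. Equilibrium: 180 - 3P = 5P - 52, so 232 = 8P and P* = 29, Q* = 93.
The floor of 42 is above the equilibrium price 29, so it binds.
At P = 42: Qd = 180 - 3·42 = 54 and Qs = 5·42 - 52 = 158.
Surplus = Qs - Qd = 158 - 54 = 104.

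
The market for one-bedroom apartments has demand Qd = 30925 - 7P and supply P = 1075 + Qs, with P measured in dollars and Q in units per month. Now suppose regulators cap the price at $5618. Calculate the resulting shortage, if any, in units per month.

Rearranging supply gives Qs = P - 1075. Equilibrium: 30925 - 7P = P - 1075, so 32000 = 8P and P* = 4000, Q* = 2925.
The ceiling of 5618 is above the equilibrium price 4000, so it is not binding; the market clears at P* = 4000, Q* = 2925.
Since the control does not bind, there is no shortage.

0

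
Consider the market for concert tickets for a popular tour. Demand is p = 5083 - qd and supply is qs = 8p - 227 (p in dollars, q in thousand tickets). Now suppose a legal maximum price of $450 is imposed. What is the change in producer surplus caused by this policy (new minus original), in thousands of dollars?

-550620

Rearranging demand gives qd = 5083 - p. Equilibrium: 5083 - p = 8p - 227, so 5310 = 9p and p* = 590, q* = 4493.
Because the ceiling (450) lies below the market-clearing price, it is binding.
At p = 450: qd = 5083 - 450 = 4633 and qs = 8·450 - 227 = 3373.
Producer surplus without the control is ½ · (590 - 28.375) · 4493 = 1261690.5625.
With the ceiling, producers sell 3373 units at 450, so PS = ½ · (450 - 28.375) · 3373 = 711070.5625.
Change in producer surplus = 711070.5625 - 1261690.5625 = -550620.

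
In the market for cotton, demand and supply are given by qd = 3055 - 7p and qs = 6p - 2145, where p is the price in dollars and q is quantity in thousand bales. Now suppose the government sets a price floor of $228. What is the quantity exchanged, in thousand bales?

In a free market, 3055 - 7p = 6p - 2145 gives the equilibrium p* = 400, q* = 255.
Since 228 is below p* = 400, the floor does not bind and the free-market outcome prevails.

255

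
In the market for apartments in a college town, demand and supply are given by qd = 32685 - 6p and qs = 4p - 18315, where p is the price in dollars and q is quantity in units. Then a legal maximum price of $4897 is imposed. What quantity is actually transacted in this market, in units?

In a free market, 32685 - 6p = 4p - 18315 gives the equilibrium p* = 5100, q* = 2085.
Since 4897 < 5100, the ceiling is binding.
At p = 4897: qd = 32685 - 6·4897 = 3303 and qs = 4·4897 - 18315 = 1273.
The quantity actually transacted is the short side, supply: 1273.

1273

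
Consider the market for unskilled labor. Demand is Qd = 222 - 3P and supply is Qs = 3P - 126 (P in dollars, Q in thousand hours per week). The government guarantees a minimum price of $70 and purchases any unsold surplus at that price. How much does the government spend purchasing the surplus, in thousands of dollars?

5040

Setting quantity demanded equal to quantity supplied, 222 - 3P = 3P - 126, gives P* = 58 and Q* = 48.
The floor of 70 is above the equilibrium price 58, so it binds.
At P = 70: Qd = 222 - 3·70 = 12 and Qs = 3·70 - 126 = 84.
Surplus = Qs - Qd = 72.
Government expenditure = surplus × support price = 72 × 70 = 5040.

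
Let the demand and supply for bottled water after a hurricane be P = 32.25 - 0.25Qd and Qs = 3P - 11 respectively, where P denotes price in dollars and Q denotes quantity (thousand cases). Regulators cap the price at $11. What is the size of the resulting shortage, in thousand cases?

Rearranging demand gives Qd = 129 - 4P. Setting quantity demanded equal to quantity supplied, 129 - 4P = 3P - 11, gives P* = 20 and Q* = 49.
Since 11 < 20, the ceiling is binding.
At P = 11: Qd = 129 - 4·11 = 85 and Qs = 3·11 - 11 = 22.
Shortage = Qd - Qs = 85 - 22 = 63.

63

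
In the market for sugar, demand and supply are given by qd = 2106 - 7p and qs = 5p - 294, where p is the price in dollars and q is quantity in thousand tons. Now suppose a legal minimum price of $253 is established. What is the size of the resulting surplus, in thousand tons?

636

Without the control the market clears where 2106 - 7p = 5p - 294, i.e. p* = 200 and q* = 706.
Since 253 > 200, the floor is binding.
At p = 253: qd = 2106 - 7·253 = 335 and qs = 5·253 - 294 = 971.
Surplus = qs - qd = 971 - 335 = 636.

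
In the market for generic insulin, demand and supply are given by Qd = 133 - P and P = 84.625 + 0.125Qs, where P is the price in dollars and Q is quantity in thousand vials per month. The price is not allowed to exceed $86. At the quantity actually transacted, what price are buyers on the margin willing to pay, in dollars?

Rearranging supply gives Qs = 8P - 677. Setting quantity demanded equal to quantity supplied, 133 - P = 8P - 677, gives P* = 90 and Q* = 43.
Because the ceiling (86) lies below the market-clearing price, it is binding.
At P = 86: Qd = 133 - 86 = 47 and Qs = 8·86 - 677 = 11.
Only 11 units reach the market. On the demand curve, the marginal buyer's willingness to pay at Q = 11 is (133 - 11) = 122.

122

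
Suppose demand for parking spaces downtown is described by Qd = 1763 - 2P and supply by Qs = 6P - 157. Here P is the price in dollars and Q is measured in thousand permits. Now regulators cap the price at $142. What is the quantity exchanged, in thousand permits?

695

Setting quantity demanded equal to quantity supplied, 1763 - 2P = 6P - 157, gives P* = 240 and Q* = 1283.
The ceiling of 142 is below the equilibrium price 240, so it binds.
At P = 142: Qd = 1763 - 2·142 = 1479 and Qs = 6·142 - 157 = 695.
The quantity actually transacted is the short side, supply: 695.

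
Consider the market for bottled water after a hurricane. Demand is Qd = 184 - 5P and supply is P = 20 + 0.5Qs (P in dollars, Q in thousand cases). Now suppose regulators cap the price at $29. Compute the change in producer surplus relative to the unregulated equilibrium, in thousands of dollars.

Rearranging supply gives Qs = 2P - 40. Equilibrium: 184 - 5P = 2P - 40, so 224 = 7P and P* = 32, Q* = 24.
The ceiling of 29 is below the equilibrium price 32, so it binds.
At P = 29: Qd = 184 - 5·29 = 39 and Qs = 2·29 - 40 = 18.
Producer surplus without the control is ½ · (32 - 20) · 24 = 144.
With the ceiling, producers sell 18 units at 29, so PS = ½ · (29 - 20) · 18 = 81.
Change in producer surplus = 81 - 144 = -63.

-63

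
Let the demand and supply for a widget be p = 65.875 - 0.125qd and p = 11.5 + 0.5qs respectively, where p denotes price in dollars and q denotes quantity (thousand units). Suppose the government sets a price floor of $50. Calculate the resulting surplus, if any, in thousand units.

0

Rearranging demand gives qd = 527 - 8p; rearranging supply gives qs = 2p - 23. Without the control the market clears where 527 - 8p = 2p - 23, i.e. p* = 55 and q* = 87.
The floor of 50 is below the equilibrium price 55, so it is not binding; the market clears at p* = 55, q* = 87.
Since the control does not bind, there is no surplus.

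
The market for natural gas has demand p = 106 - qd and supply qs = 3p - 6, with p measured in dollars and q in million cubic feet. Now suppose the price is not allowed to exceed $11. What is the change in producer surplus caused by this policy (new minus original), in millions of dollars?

-892.5

Rearranging demand gives qd = 106 - p. Without the control the market clears where 106 - p = 3p - 6, i.e. p* = 28 and q* = 78.
The ceiling of 11 is below the equilibrium price 28, so it binds.
At p = 11: qd = 106 - 11 = 95 and qs = 3·11 - 6 = 27.
Producer surplus without the control is ½ · (28 - 2) · 78 = 1014.
With the ceiling, producers sell 27 units at 11, so PS = ½ · (11 - 2) · 27 = 121.5.
Change in producer surplus = 121.5 - 1014 = -892.5.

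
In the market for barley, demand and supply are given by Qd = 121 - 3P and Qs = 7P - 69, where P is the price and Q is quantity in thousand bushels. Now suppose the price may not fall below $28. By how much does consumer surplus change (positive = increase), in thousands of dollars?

-454.5

In a free market, 121 - 3P = 7P - 69 gives the equilibrium P* = 19, Q* = 64.
The floor of 28 is above the equilibrium price 19, so it binds.
At P = 28: Qd = 121 - 3·28 = 37 and Qs = 7·28 - 69 = 127.
Consumer surplus without the control is ½ · (121/3 - 19) · 64 = 2048/3.
With the floor, consumers buy 37 units at 28, so CS = ½ · (121/3 - 28) · 37 = 1369/6.
Change in consumer surplus = 1369/6 - 2048/3 = -454.5.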